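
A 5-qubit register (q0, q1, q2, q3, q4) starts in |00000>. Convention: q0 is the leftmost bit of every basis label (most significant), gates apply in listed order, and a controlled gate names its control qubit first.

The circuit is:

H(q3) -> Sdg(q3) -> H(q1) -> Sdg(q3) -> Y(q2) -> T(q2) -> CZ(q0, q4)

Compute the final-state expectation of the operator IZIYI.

The observable IZIYI averages to 0.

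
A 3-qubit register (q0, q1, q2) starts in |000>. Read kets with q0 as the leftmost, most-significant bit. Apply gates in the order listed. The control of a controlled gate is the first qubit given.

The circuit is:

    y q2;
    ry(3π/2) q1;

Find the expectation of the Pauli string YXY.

The observable YXY averages to 0.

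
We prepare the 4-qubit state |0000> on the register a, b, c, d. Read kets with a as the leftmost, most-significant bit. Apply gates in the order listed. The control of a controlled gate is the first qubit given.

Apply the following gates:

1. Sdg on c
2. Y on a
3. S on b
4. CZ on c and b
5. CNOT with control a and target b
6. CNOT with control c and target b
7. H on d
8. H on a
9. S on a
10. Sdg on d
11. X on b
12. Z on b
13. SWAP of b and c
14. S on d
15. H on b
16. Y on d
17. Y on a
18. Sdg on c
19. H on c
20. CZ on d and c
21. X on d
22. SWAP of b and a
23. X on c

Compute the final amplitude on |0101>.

|0101> carries amplitude I/4 in the final state.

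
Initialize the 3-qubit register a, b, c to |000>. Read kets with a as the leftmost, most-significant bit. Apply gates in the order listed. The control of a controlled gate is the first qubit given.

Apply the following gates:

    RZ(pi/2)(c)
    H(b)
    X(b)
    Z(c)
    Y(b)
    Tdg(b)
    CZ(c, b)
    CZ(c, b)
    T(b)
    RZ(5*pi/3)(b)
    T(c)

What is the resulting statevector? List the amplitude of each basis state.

The resulting statevector has amplitude sqrt(2)*exp(5*I*pi/12)/2 on |000>, -sqrt(2)*exp(I*pi/12)/2 on |010>, and 0 on every other basis state. Key observation: the block from step 6 through step 9 cancels to the identity and can be dropped.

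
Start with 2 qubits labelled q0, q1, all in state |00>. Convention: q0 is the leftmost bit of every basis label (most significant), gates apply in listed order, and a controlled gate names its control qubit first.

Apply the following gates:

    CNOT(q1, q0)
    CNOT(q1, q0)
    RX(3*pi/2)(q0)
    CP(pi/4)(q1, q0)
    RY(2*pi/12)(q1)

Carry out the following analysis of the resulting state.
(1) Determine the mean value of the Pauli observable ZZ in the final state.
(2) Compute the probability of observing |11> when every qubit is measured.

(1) The observable ZZ averages to 0. Key observation: steps 1-2 multiply out to the identity, so the circuit reduces to the remaining gates.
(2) Outcome |11> occurs with probability 1/4 - sqrt(3)/8.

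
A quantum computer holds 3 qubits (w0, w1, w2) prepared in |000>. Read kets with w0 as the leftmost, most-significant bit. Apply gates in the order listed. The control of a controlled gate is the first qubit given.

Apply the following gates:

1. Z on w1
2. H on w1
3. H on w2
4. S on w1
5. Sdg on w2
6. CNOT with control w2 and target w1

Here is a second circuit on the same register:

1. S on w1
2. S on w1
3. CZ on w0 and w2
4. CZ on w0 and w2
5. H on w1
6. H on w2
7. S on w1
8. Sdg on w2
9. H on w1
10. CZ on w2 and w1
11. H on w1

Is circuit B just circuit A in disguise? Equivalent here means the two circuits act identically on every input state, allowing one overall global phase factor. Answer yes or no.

Yes: on every input state the two circuits agree up to one overall phase factor.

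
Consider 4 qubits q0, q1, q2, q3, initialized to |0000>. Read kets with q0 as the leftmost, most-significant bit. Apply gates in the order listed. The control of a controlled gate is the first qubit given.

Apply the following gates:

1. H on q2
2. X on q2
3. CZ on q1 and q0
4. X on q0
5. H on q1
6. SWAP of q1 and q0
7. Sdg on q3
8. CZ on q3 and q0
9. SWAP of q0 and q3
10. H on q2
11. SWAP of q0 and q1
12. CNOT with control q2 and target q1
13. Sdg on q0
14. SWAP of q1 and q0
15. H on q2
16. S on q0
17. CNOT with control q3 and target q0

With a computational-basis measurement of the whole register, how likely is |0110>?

A full measurement returns |0110> with probability 1/4.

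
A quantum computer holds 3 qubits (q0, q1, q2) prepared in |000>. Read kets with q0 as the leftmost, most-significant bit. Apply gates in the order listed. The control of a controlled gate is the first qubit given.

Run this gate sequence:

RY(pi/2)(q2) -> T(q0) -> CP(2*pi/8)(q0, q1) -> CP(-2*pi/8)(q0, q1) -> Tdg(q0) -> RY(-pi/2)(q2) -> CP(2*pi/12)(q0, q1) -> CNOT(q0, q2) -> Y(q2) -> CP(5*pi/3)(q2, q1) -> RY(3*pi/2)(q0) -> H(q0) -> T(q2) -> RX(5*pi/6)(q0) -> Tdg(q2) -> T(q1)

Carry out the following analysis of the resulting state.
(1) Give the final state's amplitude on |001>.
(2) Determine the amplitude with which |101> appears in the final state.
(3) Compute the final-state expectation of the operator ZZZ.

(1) The final state's coefficient on |001> equals -sqrt(6)/4 - sqrt(2)/4. Key observation: the block from step 1 through step 6 cancels to the identity and can be dropped.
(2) The amplitude on |101> is I*(-sqrt(6) + sqrt(2))/4.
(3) The expectation value of ZZZ is -sqrt(3)/2.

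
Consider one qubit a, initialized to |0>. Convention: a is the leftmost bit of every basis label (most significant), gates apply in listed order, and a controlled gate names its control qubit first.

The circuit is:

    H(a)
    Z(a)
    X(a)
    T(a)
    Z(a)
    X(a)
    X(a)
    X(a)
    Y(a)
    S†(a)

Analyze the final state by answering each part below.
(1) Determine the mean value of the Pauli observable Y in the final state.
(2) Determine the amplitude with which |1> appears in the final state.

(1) The expectation value of Y is sqrt(2)/2. Key observation: steps 7-8 multiply out to the identity, so the circuit reduces to the remaining gates.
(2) The amplitude on |1> is -sqrt(2)*exp(I*pi/4)/2.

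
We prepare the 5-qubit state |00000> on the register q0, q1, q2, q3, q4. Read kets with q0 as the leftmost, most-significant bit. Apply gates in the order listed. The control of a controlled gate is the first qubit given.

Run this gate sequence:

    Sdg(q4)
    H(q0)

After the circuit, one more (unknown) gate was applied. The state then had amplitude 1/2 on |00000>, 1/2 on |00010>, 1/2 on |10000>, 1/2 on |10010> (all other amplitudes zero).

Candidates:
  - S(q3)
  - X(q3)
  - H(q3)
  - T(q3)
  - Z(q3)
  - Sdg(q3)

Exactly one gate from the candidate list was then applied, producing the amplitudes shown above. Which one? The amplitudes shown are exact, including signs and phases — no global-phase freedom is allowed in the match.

The applied gate was H(q3).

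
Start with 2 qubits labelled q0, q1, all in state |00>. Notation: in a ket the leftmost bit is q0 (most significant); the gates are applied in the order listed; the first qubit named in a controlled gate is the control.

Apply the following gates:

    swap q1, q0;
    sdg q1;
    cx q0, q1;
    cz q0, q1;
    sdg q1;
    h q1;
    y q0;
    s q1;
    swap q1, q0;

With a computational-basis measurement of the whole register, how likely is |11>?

A full measurement returns |11> with probability 1/2.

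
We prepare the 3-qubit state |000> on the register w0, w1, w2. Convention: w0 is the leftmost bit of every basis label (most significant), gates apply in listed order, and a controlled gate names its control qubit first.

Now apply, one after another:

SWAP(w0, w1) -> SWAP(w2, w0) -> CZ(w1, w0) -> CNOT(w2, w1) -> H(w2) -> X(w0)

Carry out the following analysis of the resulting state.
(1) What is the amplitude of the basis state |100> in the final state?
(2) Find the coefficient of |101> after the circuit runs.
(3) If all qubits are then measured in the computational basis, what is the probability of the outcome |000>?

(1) The amplitude on |100> is sqrt(2)/2.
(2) The amplitude on |101> is sqrt(2)/2.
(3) A full measurement returns |000> with probability 0.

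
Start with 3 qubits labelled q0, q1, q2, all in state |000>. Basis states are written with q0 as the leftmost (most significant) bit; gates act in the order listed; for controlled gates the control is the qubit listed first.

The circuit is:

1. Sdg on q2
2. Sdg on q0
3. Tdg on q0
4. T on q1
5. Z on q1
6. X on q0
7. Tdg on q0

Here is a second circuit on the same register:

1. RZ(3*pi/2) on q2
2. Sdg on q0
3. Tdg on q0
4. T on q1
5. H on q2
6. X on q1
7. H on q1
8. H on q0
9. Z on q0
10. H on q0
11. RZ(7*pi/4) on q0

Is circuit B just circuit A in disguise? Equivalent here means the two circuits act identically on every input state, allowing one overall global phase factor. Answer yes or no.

No, they are not equivalent — no single phase factor reconciles the two unitaries.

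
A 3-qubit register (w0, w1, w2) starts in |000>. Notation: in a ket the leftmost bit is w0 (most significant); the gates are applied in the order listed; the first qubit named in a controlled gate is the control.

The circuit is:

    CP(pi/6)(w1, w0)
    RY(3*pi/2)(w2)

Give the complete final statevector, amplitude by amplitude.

The final amplitudes are -sqrt(2)/2 on |000>, sqrt(2)/2 on |001>, and 0 on every other basis state.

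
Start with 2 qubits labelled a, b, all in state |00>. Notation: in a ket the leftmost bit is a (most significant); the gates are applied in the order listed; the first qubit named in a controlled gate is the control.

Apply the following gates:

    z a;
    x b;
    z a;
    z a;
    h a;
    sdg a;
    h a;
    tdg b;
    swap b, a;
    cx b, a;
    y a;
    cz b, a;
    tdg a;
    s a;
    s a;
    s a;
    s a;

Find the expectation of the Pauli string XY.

In the final state, XY has expectation sqrt(2)/2. Key observation: the block from step 14 through step 17 cancels to the identity and can be dropped.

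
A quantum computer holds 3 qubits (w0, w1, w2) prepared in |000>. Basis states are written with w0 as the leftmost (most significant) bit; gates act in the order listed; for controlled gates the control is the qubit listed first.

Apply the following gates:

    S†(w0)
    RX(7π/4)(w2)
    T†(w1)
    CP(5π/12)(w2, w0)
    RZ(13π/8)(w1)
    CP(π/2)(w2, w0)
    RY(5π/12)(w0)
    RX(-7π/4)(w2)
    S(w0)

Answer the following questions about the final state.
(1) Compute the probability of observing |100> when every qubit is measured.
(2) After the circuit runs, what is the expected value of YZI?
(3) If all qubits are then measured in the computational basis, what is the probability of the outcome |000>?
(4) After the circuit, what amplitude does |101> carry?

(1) Outcome |100> occurs with probability -sqrt(6)/8 + sqrt(2)/8 + 1/2.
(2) In the final state, YZI has expectation sqrt(2)/4 + sqrt(6)/4.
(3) Outcome |000> occurs with probability -sqrt(2)/8 + sqrt(6)/8 + 1/2.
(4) The amplitude on |101> is 0.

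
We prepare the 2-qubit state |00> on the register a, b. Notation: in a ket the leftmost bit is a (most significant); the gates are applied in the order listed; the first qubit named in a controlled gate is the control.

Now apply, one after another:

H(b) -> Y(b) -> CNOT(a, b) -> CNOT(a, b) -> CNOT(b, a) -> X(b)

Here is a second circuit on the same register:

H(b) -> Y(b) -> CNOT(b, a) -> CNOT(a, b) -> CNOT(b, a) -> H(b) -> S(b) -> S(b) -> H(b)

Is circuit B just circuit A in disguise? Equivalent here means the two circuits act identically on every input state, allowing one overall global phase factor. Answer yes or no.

No: there is an input state on which the two circuits produce genuinely different outputs (not merely differing by a phase).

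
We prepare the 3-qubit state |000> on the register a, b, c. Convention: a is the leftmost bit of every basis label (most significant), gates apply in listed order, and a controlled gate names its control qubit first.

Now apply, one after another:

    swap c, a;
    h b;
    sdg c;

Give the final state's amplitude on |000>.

The amplitude on |000> is sqrt(2)/2.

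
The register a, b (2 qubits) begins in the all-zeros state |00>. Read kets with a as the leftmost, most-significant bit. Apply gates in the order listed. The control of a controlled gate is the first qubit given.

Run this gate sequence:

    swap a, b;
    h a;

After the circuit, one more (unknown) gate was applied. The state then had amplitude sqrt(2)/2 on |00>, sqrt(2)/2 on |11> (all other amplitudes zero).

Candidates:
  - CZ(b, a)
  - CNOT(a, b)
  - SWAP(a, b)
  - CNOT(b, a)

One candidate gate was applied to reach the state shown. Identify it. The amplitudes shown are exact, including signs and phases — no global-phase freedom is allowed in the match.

The unique candidate consistent with the amplitudes is CNOT(a, b).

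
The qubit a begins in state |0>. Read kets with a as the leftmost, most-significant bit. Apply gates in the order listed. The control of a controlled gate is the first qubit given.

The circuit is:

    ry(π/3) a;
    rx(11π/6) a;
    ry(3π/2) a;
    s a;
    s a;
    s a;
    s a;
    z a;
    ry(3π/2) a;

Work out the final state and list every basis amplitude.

The final amplitudes are -(1 - I)*(sqrt(2)*(2 + I) + sqrt(6)*I)/8 on |0>, (1 - I)*(sqrt(6) + sqrt(2)*(-1 + 2*I))/8 on |1>. Key observation: gates 4-7 undo each other exactly, leaving only the rest of the circuit to track.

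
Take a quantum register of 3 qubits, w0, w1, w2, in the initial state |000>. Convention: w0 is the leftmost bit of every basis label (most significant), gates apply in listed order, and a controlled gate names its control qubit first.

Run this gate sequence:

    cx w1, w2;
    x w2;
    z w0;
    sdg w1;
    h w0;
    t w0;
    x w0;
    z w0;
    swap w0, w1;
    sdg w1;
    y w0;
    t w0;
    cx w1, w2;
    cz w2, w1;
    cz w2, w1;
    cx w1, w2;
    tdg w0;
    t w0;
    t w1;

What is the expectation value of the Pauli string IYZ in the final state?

In the final state, IYZ has expectation -1.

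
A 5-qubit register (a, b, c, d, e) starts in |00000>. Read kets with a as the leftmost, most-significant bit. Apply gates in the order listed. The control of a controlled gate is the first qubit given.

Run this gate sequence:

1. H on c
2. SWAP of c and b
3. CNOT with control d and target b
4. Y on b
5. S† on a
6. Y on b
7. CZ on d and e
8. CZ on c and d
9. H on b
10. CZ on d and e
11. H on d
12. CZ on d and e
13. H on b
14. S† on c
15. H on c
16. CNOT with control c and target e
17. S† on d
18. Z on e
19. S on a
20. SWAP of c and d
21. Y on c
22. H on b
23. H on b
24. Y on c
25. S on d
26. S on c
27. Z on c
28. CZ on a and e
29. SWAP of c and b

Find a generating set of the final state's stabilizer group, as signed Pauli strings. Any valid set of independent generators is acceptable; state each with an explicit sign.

One valid set of independent stabilizer generators is -IXIII, +IIXII, -IIIXY, +ZIIII, +IIIZZ (any independent generating set of the same group is equally correct). Key observation: gates 21-24 undo each other exactly, leaving only the rest of the circuit to track.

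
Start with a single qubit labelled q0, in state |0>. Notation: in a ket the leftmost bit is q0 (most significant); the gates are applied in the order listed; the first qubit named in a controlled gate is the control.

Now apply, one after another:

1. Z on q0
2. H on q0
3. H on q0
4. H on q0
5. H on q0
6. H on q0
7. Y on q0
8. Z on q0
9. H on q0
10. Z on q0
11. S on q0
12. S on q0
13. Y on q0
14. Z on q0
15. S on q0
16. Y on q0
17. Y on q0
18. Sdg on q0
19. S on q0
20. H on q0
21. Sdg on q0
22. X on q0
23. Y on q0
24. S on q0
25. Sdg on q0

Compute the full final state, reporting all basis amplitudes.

The resulting statevector has amplitude -sqrt(2)/2 on |0>, sqrt(2)*I/2 on |1>. Key observation: steps 15-18 multiply out to the identity, so the circuit reduces to the remaining gates.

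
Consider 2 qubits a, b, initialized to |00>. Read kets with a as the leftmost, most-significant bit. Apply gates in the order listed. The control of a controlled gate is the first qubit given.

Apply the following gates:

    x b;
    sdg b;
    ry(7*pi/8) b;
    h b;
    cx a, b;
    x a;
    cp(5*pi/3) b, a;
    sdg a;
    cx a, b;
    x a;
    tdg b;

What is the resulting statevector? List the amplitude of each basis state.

The resulting statevector has amplitude -exp(2*I*pi/3)*sin(5*pi/16) on |00>, -exp(3*I*pi/4)*sin(3*pi/16) on |01>, 0 on |10>, 0 on |11>.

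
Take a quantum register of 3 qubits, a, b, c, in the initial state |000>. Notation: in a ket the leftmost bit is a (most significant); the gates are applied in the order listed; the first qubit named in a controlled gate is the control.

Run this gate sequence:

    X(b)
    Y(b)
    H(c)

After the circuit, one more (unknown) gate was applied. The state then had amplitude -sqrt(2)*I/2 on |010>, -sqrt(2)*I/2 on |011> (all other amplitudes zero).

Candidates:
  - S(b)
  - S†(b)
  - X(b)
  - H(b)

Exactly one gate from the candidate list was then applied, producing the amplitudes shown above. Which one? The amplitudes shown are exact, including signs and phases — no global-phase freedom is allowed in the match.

The applied gate was X(b).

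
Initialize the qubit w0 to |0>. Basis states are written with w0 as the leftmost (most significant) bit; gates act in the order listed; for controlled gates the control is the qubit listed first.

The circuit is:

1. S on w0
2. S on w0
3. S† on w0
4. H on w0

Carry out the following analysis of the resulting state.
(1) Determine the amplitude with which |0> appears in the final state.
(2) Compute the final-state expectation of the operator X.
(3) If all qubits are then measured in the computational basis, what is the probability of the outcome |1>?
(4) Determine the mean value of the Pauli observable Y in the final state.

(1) The final state's coefficient on |0> equals sqrt(2)/2. Key observation: steps 2-3 multiply out to the identity, so the circuit reduces to the remaining gates.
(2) The expectation value of X is 1.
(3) Outcome |1> occurs with probability 1/2.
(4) In the final state, Y has expectation 0.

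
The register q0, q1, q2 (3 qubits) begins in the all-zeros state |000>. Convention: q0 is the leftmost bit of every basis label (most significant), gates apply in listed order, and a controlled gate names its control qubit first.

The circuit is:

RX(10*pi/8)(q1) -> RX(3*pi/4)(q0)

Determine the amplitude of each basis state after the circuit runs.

After the circuit, the state carries amplitude -1/2 + sqrt(2)/4 on |000>, 0 on |001>, -sqrt(2)*I/4 on |010>, 0 on |011>, sqrt(2)*I/4 on |100>, 0 on |101>, -1/2 - sqrt(2)/4 on |110>, 0 on |111>.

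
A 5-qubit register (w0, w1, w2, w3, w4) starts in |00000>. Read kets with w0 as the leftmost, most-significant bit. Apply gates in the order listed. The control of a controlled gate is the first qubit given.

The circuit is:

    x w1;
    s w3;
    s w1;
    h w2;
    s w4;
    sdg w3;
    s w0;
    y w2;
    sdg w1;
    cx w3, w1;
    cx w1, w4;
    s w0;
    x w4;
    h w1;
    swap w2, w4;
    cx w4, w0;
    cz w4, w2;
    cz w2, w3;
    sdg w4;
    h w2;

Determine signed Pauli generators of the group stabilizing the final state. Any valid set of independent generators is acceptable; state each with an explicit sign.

One valid set of independent stabilizer generators is +XIIIY, -IXIII, +IIXII, +ZIIIZ, +IIIZI (any independent generating set of the same group is equally correct).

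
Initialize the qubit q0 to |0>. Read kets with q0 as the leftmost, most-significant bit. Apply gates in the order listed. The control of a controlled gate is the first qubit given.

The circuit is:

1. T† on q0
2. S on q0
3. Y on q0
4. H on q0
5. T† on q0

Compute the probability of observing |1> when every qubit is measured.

A full measurement returns |1> with probability 1/2.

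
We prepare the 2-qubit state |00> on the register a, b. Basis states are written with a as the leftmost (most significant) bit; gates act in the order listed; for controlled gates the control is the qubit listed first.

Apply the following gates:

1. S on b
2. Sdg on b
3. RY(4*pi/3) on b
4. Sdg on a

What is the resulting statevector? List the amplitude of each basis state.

The resulting statevector has amplitude -1/2 on |00>, sqrt(3)/2 on |01>, 0 on |10>, 0 on |11>. Key observation: gates 1-2 undo each other exactly, leaving only the rest of the circuit to track.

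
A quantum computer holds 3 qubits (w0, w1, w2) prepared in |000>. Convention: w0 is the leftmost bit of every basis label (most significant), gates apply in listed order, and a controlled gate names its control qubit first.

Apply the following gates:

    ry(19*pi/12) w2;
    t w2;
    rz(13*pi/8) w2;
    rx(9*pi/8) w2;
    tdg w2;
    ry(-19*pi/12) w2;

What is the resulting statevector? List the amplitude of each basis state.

The final amplitudes are sqrt(6)*I*exp(15*I*pi/16)*sin(7*pi/16)/8 + sqrt(6)*I*exp(-15*I*pi/16)*sin(7*pi/16)/8 + I*sqrt(1/2 - sqrt(2)/4)*sqrt(sqrt(2)/4 + 1/2)*exp(15*I*pi/16)*sin(7*pi/16)/2 + I*sqrt(1/2 - sqrt(2)/4)*sqrt(sqrt(2)/4 + 1/2)*exp(-15*I*pi/16)*sin(7*pi/16)/2 - exp(13*I*pi/16)*cos(7*pi/16)/2 + sqrt(2)*exp(-13*I*pi/16)*cos(7*pi/16)/8 - sqrt(2)*exp(13*I*pi/16)*cos(7*pi/16)/8 + sqrt(3)*sqrt(1/2 - sqrt(2)/4)*sqrt(sqrt(2)/4 + 1/2)*exp(13*I*pi/16)*cos(7*pi/16)/2 - sqrt(3)*sqrt(1/2 - sqrt(2)/4)*sqrt(sqrt(2)/4 + 1/2)*exp(-13*I*pi/16)*cos(7*pi/16)/2 - exp(-13*I*pi/16)*cos(7*pi/16)/2 on |000>, I*exp(-15*I*pi/16)*sin(7*pi/16)/2 + sqrt(2)*I*exp(15*I*pi/16)*sin(7*pi/16)/8 + sqrt(2)*I*exp(-15*I*pi/16)*sin(7*pi/16)/8 + sqrt(1/2 - sqrt(2)/4)*sqrt(sqrt(2)/4 + 1/2)*exp(13*I*pi/16)*cos(7*pi/16)/2 - sqrt(1/2 - sqrt(2)/4)*sqrt(sqrt(2)/4 + 1/2)*exp(-13*I*pi/16)*cos(7*pi/16)/2 + sqrt(6)*exp(13*I*pi/16)*cos(7*pi/16)/8 - sqrt(6)*exp(-13*I*pi/16)*cos(7*pi/16)/8 - sqrt(3)*I*sqrt(1/2 - sqrt(2)/4)*sqrt(sqrt(2)/4 + 1/2)*exp(-15*I*pi/16)*sin(7*pi/16)/2 - sqrt(3)*I*sqrt(1/2 - sqrt(2)/4)*sqrt(sqrt(2)/4 + 1/2)*exp(15*I*pi/16)*sin(7*pi/16)/2 - I*exp(15*I*pi/16)*sin(7*pi/16)/2 on |001>, and 0 on every other basis state.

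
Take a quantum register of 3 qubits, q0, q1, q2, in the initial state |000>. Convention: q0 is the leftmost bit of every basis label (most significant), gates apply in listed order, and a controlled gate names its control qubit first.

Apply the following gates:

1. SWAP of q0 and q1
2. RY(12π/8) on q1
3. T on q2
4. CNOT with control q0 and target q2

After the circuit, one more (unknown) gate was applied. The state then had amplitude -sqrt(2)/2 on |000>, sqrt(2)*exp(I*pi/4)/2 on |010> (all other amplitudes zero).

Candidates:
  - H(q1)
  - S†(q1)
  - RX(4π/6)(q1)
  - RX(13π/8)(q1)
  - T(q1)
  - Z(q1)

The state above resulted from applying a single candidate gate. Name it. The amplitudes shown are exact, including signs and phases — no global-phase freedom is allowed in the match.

It was T(q1) that produced the state shown.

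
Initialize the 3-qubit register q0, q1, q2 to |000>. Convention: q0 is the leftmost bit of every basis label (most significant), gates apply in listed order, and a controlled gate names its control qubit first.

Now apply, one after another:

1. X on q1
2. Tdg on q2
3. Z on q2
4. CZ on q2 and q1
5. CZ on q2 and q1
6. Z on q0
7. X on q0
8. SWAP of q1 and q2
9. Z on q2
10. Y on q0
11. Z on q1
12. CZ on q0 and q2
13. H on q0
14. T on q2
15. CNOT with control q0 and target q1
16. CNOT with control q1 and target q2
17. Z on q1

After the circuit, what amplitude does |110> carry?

The amplitude on |110> is -sqrt(2)*exp(3*I*pi/4)/2.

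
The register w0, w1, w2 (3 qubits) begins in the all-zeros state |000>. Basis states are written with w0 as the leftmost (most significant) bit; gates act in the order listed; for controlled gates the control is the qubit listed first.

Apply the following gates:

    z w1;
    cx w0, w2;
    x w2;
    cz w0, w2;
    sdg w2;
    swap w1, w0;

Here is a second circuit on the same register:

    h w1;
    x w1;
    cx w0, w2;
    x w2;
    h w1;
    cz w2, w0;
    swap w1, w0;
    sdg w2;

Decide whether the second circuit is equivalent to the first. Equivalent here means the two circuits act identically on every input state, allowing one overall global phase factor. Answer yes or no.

Yes — the two circuits implement the same unitary up to a global phase.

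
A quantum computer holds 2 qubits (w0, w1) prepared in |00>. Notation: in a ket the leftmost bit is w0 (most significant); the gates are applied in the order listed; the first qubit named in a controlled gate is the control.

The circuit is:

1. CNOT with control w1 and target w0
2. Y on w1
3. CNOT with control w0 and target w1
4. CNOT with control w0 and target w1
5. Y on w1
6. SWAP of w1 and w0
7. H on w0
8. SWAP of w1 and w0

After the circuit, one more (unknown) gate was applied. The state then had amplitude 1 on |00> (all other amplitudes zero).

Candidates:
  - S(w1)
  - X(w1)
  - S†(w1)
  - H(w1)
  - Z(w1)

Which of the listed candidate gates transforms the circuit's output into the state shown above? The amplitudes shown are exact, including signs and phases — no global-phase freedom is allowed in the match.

The applied gate was H(w1). Key observation: steps 2-5 multiply out to the identity, so the circuit reduces to the remaining gates.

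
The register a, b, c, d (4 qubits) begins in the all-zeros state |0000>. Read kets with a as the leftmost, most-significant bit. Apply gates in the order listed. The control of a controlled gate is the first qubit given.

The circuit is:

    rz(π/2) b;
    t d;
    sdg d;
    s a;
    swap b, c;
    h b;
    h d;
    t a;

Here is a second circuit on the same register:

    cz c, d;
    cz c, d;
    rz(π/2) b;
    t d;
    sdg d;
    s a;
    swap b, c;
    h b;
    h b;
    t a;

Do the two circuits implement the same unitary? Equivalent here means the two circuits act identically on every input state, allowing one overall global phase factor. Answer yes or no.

No: there is an input state on which the two circuits produce genuinely different outputs (not merely differing by a phase).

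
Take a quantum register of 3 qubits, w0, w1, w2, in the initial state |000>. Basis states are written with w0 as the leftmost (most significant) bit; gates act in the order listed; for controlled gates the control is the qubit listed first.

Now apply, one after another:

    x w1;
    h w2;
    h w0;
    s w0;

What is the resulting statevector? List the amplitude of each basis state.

After the circuit, the state carries amplitude 0 on |000>, 0 on |001>, 1/2 on |010>, 1/2 on |011>, 0 on |100>, 0 on |101>, I/2 on |110>, I/2 on |111>.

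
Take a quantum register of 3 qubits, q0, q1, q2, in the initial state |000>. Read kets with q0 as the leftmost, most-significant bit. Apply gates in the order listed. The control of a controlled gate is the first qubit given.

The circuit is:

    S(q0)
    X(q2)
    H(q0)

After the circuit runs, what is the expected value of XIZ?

The observable XIZ averages to -1.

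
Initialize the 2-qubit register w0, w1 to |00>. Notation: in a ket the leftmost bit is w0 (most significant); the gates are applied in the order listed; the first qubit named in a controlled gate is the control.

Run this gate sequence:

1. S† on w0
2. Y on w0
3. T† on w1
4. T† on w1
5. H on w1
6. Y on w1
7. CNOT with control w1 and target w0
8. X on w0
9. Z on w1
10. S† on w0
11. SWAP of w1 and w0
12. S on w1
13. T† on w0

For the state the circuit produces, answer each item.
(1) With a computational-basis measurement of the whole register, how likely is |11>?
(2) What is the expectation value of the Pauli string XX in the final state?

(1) The probability of measuring |11> is 1/2.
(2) In the final state, XX has expectation sqrt(2)/2.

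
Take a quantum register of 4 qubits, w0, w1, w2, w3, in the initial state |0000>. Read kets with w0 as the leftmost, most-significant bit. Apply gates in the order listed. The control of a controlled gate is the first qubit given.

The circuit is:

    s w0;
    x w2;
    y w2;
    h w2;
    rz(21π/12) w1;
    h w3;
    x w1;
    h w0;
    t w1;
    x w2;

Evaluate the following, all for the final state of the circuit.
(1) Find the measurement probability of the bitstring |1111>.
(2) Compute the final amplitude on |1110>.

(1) The probability of measuring |1111> is 1/8.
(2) The final state's coefficient on |1110> equals sqrt(2)*exp(7*I*pi/8)/4.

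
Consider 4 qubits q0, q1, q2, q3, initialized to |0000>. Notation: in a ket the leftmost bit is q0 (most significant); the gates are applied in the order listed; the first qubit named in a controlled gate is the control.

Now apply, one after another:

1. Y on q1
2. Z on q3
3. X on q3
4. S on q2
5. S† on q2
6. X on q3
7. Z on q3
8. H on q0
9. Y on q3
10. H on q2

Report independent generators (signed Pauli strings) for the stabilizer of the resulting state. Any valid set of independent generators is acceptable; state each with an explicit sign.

The stabilizer group can be generated by +XIII, +IIXI, -IZII, -IIIZ, among other valid generating sets. Key observation: gates 2-7 undo each other exactly, leaving only the rest of the circuit to track.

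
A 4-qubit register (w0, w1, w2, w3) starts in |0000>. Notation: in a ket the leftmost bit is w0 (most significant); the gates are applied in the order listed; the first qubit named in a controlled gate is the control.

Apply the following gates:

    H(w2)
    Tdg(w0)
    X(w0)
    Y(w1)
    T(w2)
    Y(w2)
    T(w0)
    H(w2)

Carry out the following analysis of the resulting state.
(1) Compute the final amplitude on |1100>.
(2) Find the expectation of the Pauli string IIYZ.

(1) |1100> carries amplitude -exp(I*pi/4)/2 + I/2 in the final state.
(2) The expectation value of IIYZ is -sqrt(2)/2.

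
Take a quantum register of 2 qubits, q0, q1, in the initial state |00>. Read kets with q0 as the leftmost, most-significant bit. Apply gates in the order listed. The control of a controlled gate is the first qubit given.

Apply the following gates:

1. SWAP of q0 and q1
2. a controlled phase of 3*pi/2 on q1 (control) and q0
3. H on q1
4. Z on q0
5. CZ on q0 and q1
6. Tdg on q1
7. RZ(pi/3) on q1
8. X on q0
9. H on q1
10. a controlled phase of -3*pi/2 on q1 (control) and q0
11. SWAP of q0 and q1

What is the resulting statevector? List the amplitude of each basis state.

After the circuit, the state carries amplitude 0 on |00>, -exp(5*I*pi/6)/2 - exp(11*I*pi/12)/2 on |01>, 0 on |10>, -exp(5*I*pi/12)/2 + exp(I*pi/3)/2 on |11>.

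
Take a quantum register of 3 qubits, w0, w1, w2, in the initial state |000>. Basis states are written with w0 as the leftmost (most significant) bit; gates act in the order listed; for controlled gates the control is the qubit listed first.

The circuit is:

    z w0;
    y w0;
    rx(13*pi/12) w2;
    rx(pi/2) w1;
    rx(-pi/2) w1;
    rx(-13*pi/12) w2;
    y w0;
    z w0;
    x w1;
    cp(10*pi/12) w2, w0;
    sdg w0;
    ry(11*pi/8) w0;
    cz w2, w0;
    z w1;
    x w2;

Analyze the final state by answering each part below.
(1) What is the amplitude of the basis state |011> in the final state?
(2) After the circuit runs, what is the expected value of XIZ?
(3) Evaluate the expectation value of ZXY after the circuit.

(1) The final state's coefficient on |011> equals cos(5*pi/16). Key observation: steps 1-8 multiply out to the identity, so the circuit reduces to the remaining gates.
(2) The observable XIZ averages to sqrt(sqrt(2) + 2)/2.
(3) In the final state, ZXY has expectation 0.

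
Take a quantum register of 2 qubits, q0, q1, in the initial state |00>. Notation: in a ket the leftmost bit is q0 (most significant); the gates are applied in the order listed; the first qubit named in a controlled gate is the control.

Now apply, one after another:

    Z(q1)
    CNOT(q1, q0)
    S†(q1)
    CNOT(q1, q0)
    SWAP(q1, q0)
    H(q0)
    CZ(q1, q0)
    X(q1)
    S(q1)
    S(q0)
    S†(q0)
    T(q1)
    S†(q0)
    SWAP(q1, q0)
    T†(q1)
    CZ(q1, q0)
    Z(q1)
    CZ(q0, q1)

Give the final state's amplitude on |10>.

|10> carries amplitude sqrt(2)*exp(3*I*pi/4)/2 in the final state.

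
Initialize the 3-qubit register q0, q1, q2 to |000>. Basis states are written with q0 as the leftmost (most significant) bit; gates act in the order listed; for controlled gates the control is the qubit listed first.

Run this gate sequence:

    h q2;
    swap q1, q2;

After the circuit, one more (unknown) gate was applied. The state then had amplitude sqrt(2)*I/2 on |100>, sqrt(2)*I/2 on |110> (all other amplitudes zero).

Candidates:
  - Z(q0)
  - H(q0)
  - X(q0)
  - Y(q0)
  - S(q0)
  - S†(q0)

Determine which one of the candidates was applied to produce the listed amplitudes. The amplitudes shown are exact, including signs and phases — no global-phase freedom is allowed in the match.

It was Y(q0) that produced the state shown.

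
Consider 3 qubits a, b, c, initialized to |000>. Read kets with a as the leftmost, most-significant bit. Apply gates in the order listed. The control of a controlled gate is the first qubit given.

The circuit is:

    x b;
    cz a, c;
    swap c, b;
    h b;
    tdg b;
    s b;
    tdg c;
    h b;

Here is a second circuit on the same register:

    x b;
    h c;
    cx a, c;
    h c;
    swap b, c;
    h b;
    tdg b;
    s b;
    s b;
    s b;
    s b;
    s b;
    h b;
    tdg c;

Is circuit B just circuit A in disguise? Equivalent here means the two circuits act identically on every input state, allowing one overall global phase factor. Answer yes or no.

Yes, they are equivalent — the unitaries differ by at most a global phase.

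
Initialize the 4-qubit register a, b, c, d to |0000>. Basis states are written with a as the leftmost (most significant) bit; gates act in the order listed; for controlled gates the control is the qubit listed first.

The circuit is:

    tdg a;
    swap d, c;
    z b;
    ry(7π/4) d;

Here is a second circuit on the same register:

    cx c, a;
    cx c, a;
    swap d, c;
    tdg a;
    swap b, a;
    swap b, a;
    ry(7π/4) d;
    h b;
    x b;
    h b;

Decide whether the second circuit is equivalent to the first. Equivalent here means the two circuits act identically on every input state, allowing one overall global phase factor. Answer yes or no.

Yes — the two circuits implement the same unitary up to a global phase.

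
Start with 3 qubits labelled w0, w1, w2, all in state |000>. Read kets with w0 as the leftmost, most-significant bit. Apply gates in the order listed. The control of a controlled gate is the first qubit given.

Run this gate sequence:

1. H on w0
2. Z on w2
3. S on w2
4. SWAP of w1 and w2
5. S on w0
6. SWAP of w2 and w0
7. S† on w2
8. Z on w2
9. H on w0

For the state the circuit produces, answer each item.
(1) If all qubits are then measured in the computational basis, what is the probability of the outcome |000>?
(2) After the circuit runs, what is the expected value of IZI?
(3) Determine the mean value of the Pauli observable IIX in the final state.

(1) A full measurement returns |000> with probability 1/4.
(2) The expectation value of IZI is 1.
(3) In the final state, IIX has expectation -1.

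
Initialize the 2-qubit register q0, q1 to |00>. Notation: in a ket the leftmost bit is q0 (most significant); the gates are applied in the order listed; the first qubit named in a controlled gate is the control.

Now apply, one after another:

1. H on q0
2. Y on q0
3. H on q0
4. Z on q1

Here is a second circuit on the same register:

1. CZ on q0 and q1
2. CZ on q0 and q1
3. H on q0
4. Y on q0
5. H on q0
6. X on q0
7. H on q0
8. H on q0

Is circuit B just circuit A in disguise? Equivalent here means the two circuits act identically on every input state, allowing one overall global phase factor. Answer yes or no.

No, they are not equivalent — no single phase factor reconciles the two unitaries.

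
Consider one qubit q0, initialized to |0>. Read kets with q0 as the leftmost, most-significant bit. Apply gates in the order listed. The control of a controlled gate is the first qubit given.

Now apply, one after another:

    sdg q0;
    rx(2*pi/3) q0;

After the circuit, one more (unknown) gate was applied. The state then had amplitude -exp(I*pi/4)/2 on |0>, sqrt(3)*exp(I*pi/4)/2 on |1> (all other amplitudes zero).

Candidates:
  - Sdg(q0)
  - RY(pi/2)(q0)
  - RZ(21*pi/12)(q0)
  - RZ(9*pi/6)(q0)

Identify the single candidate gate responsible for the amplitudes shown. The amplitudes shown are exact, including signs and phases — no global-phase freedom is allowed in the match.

The unique candidate consistent with the amplitudes is RZ(9*pi/6)(q0).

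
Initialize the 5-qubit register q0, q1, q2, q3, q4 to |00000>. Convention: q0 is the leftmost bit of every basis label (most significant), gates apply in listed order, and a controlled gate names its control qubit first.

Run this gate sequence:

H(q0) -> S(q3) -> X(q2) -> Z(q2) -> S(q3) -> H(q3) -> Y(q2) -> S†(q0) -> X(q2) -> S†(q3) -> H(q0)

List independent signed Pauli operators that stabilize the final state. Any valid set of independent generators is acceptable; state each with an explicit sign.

One valid set of independent stabilizer generators is +YIIII, -IIIYI, +IZIII, -IIZII, +IIIIZ (any independent generating set of the same group is equally correct).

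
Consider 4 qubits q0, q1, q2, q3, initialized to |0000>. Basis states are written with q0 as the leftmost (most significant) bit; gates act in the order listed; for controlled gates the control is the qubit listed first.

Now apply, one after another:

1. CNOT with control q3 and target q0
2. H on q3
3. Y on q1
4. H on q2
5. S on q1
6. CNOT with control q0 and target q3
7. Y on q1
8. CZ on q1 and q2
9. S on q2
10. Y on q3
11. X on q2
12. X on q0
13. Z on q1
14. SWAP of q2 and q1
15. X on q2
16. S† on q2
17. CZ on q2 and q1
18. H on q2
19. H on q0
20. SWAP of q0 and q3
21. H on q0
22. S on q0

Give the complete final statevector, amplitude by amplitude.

The final amplitudes are 0 on |0000>, 0 on |0001>, 0 on |0010>, 0 on |0011>, 0 on |0100>, 0 on |0101>, 0 on |0110>, 0 on |0111>, sqrt(2)*I/4 on |1000>, -sqrt(2)*I/4 on |1001>, -sqrt(2)*I/4 on |1010>, sqrt(2)*I/4 on |1011>, -sqrt(2)/4 on |1100>, sqrt(2)/4 on |1101>, sqrt(2)/4 on |1110>, -sqrt(2)/4 on |1111>.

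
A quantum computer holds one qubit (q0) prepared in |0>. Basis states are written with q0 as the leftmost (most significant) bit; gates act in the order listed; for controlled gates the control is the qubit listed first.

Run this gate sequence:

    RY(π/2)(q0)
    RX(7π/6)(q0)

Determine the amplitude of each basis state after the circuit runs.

The final amplitudes are (1 - I)*(1 - sqrt(3)*I)/4 on |0>, (1 - I)*(1 - sqrt(3)*I)/4 on |1>.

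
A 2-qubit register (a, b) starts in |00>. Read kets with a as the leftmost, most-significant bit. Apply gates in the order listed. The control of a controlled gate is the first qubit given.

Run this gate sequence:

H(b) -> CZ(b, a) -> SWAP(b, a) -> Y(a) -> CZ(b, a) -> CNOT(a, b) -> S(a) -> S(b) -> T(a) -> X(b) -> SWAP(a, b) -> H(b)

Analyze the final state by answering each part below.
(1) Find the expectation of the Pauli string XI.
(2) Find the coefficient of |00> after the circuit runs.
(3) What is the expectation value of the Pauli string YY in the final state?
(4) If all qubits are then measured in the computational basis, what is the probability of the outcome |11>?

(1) In the final state, XI has expectation 0.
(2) The final state's coefficient on |00> equals -exp(3*I*pi/4)/2.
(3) The expectation value of YY is -sqrt(2)/2.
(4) Outcome |11> occurs with probability 1/4.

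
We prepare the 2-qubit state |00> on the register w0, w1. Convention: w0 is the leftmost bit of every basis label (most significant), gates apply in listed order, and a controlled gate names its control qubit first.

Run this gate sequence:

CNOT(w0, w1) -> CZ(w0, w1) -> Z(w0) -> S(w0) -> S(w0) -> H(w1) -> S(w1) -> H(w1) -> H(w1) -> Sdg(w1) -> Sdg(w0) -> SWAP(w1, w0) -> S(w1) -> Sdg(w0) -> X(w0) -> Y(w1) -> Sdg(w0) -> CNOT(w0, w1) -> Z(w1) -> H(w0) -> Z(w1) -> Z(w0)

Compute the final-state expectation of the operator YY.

The expectation value of YY is 1. Key observation: the block from step 7 through step 10 cancels to the identity and can be dropped.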